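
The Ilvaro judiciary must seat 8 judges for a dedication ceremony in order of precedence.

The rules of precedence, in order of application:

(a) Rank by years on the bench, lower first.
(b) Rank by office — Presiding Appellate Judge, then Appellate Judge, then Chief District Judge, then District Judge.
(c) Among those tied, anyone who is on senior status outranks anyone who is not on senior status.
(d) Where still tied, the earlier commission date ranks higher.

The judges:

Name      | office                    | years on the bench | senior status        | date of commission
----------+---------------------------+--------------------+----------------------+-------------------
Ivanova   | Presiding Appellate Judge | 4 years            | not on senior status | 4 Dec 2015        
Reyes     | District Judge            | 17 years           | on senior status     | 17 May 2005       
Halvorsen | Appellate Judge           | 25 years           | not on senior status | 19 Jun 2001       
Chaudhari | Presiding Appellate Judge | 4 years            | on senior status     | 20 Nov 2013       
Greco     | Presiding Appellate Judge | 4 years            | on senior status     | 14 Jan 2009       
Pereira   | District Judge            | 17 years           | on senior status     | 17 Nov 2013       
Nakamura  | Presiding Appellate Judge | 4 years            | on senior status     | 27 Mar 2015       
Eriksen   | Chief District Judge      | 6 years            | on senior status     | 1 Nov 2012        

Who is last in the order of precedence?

Halvorsen

By years on the bench (lower first): Greco, Chaudhari, Nakamura and Ivanova (each 4 years); then Eriksen (6 years); then Reyes and Pereira (both 17 years); then Halvorsen (25 years).
Greco, Chaudhari, Nakamura and Ivanova are each Presiding Appellate Judge, so the next rule applies.
Among Greco, Chaudhari, Nakamura and Ivanova, on senior status before not on senior status: Greco, Chaudhari and Nakamura (on senior status) before Ivanova (not on senior status).
Among Greco, Chaudhari and Nakamura, by date of commission (earlier first): Greco (14 Jan 2009) before Chaudhari (20 Nov 2013) before Nakamura (27 Mar 2015).
Reyes and Pereira are each District Judge, so the next rule applies.
Reyes and Pereira are each on senior status, so the next rule applies.
Among Reyes and Pereira, by date of commission (earlier first): Reyes (17 May 2005) before Pereira (17 Nov 2013).
Order: Greco, Chaudhari, Nakamura, Ivanova, Eriksen, Reyes, Pereira, Halvorsen.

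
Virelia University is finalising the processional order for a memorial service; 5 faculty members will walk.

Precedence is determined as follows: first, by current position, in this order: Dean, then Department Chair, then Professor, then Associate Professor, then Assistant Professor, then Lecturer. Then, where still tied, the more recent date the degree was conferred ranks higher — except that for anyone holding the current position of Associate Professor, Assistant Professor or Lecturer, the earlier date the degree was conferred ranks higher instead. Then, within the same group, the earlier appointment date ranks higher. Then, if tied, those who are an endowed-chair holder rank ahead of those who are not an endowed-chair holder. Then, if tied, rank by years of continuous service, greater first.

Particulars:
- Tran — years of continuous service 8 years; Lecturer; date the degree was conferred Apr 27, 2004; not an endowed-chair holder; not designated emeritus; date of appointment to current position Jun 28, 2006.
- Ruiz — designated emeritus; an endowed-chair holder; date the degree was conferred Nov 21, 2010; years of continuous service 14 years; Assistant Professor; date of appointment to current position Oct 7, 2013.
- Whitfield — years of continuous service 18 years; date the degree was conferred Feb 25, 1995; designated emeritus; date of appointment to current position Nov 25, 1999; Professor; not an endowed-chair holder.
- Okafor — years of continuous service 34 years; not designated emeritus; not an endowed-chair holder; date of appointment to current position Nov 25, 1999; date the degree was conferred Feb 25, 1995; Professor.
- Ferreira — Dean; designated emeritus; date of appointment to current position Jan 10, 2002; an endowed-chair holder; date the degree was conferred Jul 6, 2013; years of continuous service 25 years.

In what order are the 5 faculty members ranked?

By current position: Ferreira (Dean); then Okafor and Whitfield (Professor); then Ruiz (Assistant Professor); then Tran (Lecturer).
Okafor and Whitfield both have date the degree was conferred Feb 25, 1995, so the next rule applies.
Okafor and Whitfield both have date of appointment to current position Nov 25, 1999, so the next rule applies.
Okafor and Whitfield are each not an endowed-chair holder, so the next rule applies.
Among Okafor and Whitfield, by years of continuous service (higher first): Okafor (34 years) before Whitfield (18 years).
Full order: Ferreira, Okafor, Whitfield, Ruiz, Tran.

Ferreira, Okafor, Whitfield, Ruiz, Tran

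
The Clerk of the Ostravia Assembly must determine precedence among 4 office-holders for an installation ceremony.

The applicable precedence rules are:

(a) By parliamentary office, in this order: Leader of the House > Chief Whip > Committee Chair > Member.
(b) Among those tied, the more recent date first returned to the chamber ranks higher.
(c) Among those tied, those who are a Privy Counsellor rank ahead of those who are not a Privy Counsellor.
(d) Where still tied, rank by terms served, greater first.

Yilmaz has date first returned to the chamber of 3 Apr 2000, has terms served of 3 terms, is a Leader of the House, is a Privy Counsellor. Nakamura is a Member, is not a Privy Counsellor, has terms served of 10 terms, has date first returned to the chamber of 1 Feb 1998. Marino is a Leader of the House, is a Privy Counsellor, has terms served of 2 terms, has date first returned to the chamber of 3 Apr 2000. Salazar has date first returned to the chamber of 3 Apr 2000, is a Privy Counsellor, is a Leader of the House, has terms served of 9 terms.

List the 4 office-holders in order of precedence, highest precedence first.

By parliamentary office: Salazar, Yilmaz and Marino (Leader of the House); then Nakamura (Member).
Salazar, Yilmaz and Marino all have date first returned to the chamber 3 Apr 2000, so the next rule applies.
Salazar, Yilmaz and Marino are each a Privy Counsellor, so the next rule applies.
Among Salazar, Yilmaz and Marino, by terms served (higher first): Salazar (9 terms) before Yilmaz (3 terms) before Marino (2 terms).
Full order: Salazar, Yilmaz, Marino, Nakamura.

Salazar, Yilmaz, Marino, Nakamura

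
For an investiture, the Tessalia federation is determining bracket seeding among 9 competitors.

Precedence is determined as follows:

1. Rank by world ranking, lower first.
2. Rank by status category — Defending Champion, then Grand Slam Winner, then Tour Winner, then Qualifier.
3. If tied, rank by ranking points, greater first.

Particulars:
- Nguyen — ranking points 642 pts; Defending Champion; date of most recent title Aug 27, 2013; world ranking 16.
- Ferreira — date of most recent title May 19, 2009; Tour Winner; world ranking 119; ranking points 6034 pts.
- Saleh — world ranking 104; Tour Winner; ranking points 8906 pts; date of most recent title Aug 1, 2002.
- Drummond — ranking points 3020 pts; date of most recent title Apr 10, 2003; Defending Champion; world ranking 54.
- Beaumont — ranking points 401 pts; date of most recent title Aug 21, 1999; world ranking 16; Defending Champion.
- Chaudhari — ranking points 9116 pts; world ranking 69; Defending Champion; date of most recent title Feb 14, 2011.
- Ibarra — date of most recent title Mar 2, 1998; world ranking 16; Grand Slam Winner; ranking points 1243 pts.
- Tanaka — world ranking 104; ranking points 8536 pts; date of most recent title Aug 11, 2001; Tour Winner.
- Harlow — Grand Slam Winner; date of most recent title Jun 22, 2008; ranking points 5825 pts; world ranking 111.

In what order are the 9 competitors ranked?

Nguyen, Beaumont, Ibarra, Drummond, Chaudhari, Saleh, Tanaka, Harlow, Ferreira

By world ranking (lower first): Nguyen, Beaumont and Ibarra (each 16); then Drummond (54); then Chaudhari (69); then Saleh and Tanaka (both 104); then Harlow (111); then Ferreira (119).
Among Nguyen, Beaumont and Ibarra, by status category: Nguyen and Beaumont (Defending Champion) before Ibarra (Grand Slam Winner).
Among Nguyen and Beaumont, by ranking points (higher first): Nguyen (642 pts) before Beaumont (401 pts).
Saleh and Tanaka are each Tour Winner, so the next rule applies.
Among Saleh and Tanaka, by ranking points (higher first): Saleh (8906 pts) before Tanaka (8536 pts).
Full order: Nguyen, Beaumont, Ibarra, Drummond, Chaudhari, Saleh, Tanaka, Harlow, Ferreira.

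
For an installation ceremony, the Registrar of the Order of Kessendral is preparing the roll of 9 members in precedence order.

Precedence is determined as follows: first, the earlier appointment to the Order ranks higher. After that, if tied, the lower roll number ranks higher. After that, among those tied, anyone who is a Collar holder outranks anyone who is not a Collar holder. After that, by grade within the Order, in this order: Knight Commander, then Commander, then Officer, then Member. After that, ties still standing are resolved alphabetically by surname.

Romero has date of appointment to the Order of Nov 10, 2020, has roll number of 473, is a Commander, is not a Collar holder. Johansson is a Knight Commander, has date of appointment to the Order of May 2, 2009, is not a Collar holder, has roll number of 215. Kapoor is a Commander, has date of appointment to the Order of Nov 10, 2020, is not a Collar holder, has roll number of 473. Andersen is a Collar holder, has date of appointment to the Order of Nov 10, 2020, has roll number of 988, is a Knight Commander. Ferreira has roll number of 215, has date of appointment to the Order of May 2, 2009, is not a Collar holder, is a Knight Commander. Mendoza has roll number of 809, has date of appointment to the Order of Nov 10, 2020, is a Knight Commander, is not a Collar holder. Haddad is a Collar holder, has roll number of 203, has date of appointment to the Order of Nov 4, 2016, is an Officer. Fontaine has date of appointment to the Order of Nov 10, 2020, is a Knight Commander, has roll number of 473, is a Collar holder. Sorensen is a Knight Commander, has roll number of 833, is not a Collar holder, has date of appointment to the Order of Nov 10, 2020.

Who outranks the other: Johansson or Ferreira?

By date of appointment to the Order (earlier first): Ferreira and Johansson (both May 2, 2009); then Haddad (Nov 4, 2016); then Fontaine, Kapoor, Romero, Mendoza, Sorensen and Andersen (each Nov 10, 2020).
Ferreira and Johansson both have roll number 215, so the next rule applies.
Ferreira and Johansson are each not a Collar holder, so the next rule applies.
Ferreira and Johansson are each Knight Commander, so the next rule applies.
Among Ferreira and Johansson, alphabetically by surname: Ferreira before Johansson.
Among Fontaine, Kapoor, Romero, Mendoza, Sorensen and Andersen, by roll number (lower first): Fontaine, Kapoor and Romero (473) before Mendoza (809) before Sorensen (833) before Andersen (988).
Among Fontaine, Kapoor and Romero, a Collar holder before not a Collar holder: Fontaine (a Collar holder) before Kapoor and Romero (not a Collar holder).
Kapoor and Romero are each Commander, so the next rule applies.
Among Kapoor and Romero, alphabetically by surname: Kapoor before Romero.
So Ferreira takes precedence.

Ferreira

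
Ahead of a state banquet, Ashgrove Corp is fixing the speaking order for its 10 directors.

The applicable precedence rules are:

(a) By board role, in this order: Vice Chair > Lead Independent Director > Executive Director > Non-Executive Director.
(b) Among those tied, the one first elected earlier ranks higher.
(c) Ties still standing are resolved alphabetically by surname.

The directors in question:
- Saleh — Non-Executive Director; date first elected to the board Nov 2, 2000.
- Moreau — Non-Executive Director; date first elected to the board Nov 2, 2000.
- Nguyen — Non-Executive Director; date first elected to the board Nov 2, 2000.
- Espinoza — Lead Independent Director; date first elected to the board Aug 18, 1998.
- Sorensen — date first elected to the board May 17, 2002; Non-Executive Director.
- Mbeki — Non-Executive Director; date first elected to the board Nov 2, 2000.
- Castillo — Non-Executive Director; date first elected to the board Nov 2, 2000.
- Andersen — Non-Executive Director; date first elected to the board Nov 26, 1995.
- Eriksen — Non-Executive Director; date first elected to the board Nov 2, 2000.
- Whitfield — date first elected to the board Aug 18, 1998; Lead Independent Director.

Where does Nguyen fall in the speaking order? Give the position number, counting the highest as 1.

By board role: Espinoza and Whitfield (Lead Independent Director); then Andersen, Castillo, Eriksen, Mbeki, Moreau, Nguyen, Saleh and Sorensen (Non-Executive Director).
Espinoza and Whitfield both have date first elected to the board Aug 18, 1998, so the next rule applies.
Among Espinoza and Whitfield, alphabetically by surname: Espinoza before Whitfield.
Among Andersen, Castillo, Eriksen, Mbeki, Moreau, Nguyen, Saleh and Sorensen, by date first elected to the board (earlier first): Andersen (Nov 26, 1995) before Castillo, Eriksen, Mbeki, Moreau, Nguyen and Saleh (Nov 2, 2000) before Sorensen (May 17, 2002).
Among Castillo, Eriksen, Mbeki, Moreau, Nguyen and Saleh, alphabetically by surname: Castillo before Eriksen before Mbeki before Moreau before Nguyen before Saleh.
Order: Espinoza, Whitfield, Andersen, Castillo, Eriksen, Mbeki, Moreau, Nguyen, Saleh, Sorensen. So position 8.

8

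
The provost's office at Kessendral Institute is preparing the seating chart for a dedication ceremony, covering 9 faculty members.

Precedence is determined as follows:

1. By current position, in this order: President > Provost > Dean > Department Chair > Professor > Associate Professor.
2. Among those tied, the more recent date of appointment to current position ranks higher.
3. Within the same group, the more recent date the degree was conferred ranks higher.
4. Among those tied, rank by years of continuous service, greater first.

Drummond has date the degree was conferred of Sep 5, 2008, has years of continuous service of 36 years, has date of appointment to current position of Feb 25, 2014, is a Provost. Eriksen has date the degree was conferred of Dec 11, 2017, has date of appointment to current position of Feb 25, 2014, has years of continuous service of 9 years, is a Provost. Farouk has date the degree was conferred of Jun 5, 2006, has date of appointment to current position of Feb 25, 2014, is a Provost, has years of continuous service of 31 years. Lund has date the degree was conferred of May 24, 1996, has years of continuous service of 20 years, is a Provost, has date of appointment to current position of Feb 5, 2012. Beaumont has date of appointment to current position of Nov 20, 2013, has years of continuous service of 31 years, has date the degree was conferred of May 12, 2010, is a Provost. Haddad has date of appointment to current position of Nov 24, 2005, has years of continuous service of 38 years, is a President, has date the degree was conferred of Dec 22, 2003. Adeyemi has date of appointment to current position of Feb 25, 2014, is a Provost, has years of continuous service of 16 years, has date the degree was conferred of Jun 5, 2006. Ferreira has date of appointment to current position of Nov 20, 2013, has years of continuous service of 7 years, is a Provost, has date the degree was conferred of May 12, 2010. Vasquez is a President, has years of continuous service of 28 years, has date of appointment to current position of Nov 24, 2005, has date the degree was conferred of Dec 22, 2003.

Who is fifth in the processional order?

Farouk

By current position: Haddad and Vasquez (President); then Eriksen, Drummond, Farouk, Adeyemi, Beaumont, Ferreira and Lund (Provost).
Haddad and Vasquez both have date of appointment to current position Nov 24, 2005, so the next rule applies.
Haddad and Vasquez both have date the degree was conferred Dec 22, 2003, so the next rule applies.
Among Haddad and Vasquez, by years of continuous service (higher first): Haddad (38 years) before Vasquez (28 years).
Among Eriksen, Drummond, Farouk, Adeyemi, Beaumont, Ferreira and Lund, by date of appointment to current position (later first): Eriksen, Drummond, Farouk and Adeyemi (Feb 25, 2014) before Beaumont and Ferreira (Nov 20, 2013) before Lund (Feb 5, 2012).
Among Eriksen, Drummond, Farouk and Adeyemi, by date the degree was conferred (later first): Eriksen (Dec 11, 2017) before Drummond (Sep 5, 2008) before Farouk and Adeyemi (Jun 5, 2006).
Among Farouk and Adeyemi, by years of continuous service (higher first): Farouk (31 years) before Adeyemi (16 years).
Beaumont and Ferreira both have date the degree was conferred May 12, 2010, so the next rule applies.
Among Beaumont and Ferreira, by years of continuous service (higher first): Beaumont (31 years) before Ferreira (7 years).
Order: Haddad, Vasquez, Eriksen, Drummond, Farouk, Adeyemi, Beaumont, Ferreira, Lund.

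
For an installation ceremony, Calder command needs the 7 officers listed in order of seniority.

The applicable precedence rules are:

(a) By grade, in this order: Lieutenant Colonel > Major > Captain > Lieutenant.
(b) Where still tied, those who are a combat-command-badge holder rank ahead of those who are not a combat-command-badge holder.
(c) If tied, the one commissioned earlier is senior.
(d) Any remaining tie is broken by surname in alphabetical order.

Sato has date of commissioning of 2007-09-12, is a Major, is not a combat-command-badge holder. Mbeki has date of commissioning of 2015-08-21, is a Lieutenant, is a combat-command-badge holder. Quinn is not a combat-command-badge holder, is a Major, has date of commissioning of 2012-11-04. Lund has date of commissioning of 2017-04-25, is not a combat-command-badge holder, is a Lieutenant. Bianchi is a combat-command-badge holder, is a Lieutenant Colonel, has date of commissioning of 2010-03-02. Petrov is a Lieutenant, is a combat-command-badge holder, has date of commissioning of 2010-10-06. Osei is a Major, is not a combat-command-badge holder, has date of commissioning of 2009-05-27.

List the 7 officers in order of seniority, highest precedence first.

By grade: Bianchi (Lieutenant Colonel); then Sato, Osei and Quinn (Major); then Petrov, Mbeki and Lund (Lieutenant).
Sato, Osei and Quinn are each not a combat-command-badge holder, so the next rule applies.
Among Sato, Osei and Quinn, by date of commissioning (earlier first): Sato (2007-09-12) before Osei (2009-05-27) before Quinn (2012-11-04).
Among Petrov, Mbeki and Lund, a combat-command-badge holder before not a combat-command-badge holder: Petrov and Mbeki (a combat-command-badge holder) before Lund (not a combat-command-badge holder).
Among Petrov and Mbeki, by date of commissioning (earlier first): Petrov (2010-10-06) before Mbeki (2015-08-21).
Full order: Bianchi, Sato, Osei, Quinn, Petrov, Mbeki, Lund.

Bianchi, Sato, Osei, Quinn, Petrov, Mbeki, Lund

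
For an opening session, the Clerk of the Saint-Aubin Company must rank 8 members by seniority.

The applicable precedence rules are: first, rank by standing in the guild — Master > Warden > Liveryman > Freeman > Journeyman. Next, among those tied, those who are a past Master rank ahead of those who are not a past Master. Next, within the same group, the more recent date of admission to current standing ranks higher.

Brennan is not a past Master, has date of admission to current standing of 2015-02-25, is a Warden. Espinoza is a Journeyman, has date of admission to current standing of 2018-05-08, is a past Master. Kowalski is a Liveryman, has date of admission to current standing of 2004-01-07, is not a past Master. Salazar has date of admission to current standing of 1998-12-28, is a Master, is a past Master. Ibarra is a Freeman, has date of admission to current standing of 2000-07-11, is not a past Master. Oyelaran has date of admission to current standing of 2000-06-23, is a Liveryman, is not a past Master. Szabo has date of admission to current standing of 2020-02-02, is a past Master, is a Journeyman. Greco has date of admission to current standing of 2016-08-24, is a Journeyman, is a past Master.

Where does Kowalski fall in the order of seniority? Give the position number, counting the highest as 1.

3

By standing in the guild: Salazar (Master); then Brennan (Warden); then Kowalski and Oyelaran (Liveryman); then Ibarra (Freeman); then Szabo, Espinoza and Greco (Journeyman).
Kowalski and Oyelaran are each not a past Master, so the next rule applies.
Among Kowalski and Oyelaran, by date of admission to current standing (later first): Kowalski (2004-01-07) before Oyelaran (2000-06-23).
Szabo, Espinoza and Greco are each a past Master, so the next rule applies.
Among Szabo, Espinoza and Greco, by date of admission to current standing (later first): Szabo (2020-02-02) before Espinoza (2018-05-08) before Greco (2016-08-24).
Order: Salazar, Brennan, Kowalski, Oyelaran, Ibarra, Szabo, Espinoza, Greco. So position 3.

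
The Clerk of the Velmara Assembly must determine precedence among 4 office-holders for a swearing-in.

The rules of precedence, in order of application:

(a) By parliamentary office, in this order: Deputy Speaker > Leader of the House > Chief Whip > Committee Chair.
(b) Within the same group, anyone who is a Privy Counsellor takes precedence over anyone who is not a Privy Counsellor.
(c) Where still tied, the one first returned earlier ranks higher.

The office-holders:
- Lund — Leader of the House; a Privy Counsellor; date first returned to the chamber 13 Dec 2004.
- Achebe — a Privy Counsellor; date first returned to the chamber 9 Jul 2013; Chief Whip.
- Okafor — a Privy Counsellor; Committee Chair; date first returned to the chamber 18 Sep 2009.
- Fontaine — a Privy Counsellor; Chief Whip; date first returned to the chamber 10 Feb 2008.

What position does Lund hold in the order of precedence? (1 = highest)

By parliamentary office: Lund (Leader of the House); then Fontaine and Achebe (Chief Whip); then Okafor (Committee Chair).
Fontaine and Achebe are each a Privy Counsellor, so the next rule applies.
Among Fontaine and Achebe, by date first returned to the chamber (earlier first): Fontaine (10 Feb 2008) before Achebe (9 Jul 2013).
Order: Lund, Fontaine, Achebe, Okafor. So position 1.

1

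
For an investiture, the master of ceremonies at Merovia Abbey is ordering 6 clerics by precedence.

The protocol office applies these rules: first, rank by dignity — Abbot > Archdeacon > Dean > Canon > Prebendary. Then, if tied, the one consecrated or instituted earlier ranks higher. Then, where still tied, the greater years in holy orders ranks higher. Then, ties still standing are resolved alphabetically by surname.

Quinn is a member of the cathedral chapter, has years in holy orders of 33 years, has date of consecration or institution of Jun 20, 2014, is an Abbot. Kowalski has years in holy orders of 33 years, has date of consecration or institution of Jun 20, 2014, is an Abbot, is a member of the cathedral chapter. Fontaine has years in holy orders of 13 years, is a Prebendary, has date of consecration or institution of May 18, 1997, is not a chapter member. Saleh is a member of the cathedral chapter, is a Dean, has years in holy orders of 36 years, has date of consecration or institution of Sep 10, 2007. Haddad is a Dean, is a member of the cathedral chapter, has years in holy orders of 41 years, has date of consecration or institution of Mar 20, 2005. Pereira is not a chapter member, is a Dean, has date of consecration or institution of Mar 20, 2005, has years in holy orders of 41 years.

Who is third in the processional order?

By dignity: Kowalski and Quinn (Abbot); then Haddad, Pereira and Saleh (Dean); then Fontaine (Prebendary).
Kowalski and Quinn both have date of consecration or institution Jun 20, 2014, so the next rule applies.
Kowalski and Quinn both have years in holy orders 33 years, so the next rule applies.
Among Kowalski and Quinn, alphabetically by surname: Kowalski before Quinn.
Among Haddad, Pereira and Saleh, by date of consecration or institution (earlier first): Haddad and Pereira (Mar 20, 2005) before Saleh (Sep 10, 2007).
Haddad and Pereira both have years in holy orders 41 years, so the next rule applies.
Among Haddad and Pereira, alphabetically by surname: Haddad before Pereira.
Order: Kowalski, Quinn, Haddad, Pereira, Saleh, Fontaine.

Haddad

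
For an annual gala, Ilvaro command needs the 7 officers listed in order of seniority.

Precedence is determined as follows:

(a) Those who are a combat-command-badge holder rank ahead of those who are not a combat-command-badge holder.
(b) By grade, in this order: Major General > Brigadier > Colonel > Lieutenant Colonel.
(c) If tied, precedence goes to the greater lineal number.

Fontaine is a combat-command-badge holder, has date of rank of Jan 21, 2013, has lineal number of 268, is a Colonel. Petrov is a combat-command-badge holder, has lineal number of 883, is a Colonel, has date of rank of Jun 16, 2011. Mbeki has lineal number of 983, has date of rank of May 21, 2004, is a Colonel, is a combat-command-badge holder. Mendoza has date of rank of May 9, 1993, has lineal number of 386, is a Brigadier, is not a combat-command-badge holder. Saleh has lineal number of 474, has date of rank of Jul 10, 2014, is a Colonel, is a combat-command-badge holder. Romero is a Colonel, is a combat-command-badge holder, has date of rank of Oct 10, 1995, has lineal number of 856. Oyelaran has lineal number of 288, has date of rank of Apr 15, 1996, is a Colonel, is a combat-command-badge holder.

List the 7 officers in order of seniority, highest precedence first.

By the first rule: Mbeki, Petrov, Romero, Saleh, Oyelaran and Fontaine (each a combat-command-badge holder); then Mendoza (not a combat-command-badge holder).
Mbeki, Petrov, Romero, Saleh, Oyelaran and Fontaine are each Colonel, so the next rule applies.
Among Mbeki, Petrov, Romero, Saleh, Oyelaran and Fontaine, by lineal number (higher first): Mbeki (983) before Petrov (883) before Romero (856) before Saleh (474) before Oyelaran (288) before Fontaine (268).
Full order: Mbeki, Petrov, Romero, Saleh, Oyelaran, Fontaine, Mendoza.

Mbeki, Petrov, Romero, Saleh, Oyelaran, Fontaine, Mendoza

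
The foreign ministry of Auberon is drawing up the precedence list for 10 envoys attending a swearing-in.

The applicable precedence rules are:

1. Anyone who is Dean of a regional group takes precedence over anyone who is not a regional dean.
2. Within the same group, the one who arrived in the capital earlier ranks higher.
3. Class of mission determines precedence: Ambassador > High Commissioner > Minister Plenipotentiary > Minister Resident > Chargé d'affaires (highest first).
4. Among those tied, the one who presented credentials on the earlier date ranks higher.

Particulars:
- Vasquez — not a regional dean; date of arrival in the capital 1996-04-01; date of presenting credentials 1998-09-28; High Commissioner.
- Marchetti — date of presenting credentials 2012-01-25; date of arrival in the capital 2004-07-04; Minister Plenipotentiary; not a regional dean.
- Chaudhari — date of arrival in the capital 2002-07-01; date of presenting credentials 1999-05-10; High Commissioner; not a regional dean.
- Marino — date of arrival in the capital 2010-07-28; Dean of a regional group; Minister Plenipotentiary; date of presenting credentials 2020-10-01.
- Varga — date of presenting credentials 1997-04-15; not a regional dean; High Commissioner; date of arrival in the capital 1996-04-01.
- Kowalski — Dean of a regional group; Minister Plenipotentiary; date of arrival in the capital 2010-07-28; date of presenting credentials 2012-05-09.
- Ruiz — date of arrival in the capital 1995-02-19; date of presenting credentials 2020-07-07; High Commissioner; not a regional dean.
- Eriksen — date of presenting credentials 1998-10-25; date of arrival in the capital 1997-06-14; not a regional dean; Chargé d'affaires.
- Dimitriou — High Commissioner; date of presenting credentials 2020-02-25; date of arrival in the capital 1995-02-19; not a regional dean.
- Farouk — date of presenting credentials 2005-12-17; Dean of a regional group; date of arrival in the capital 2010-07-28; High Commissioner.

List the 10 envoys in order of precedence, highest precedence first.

By the first rule: Farouk, Kowalski and Marino (each Dean of a regional group); then Dimitriou, Ruiz, Varga, Vasquez, Eriksen, Chaudhari and Marchetti (each not a regional dean).
Farouk, Kowalski and Marino all have date of arrival in the capital 2010-07-28, so the next rule applies.
Among Farouk, Kowalski and Marino, by class of mission: Farouk (High Commissioner) before Kowalski and Marino (Minister Plenipotentiary).
Among Kowalski and Marino, by date of presenting credentials (earlier first): Kowalski (2012-05-09) before Marino (2020-10-01).
Among Dimitriou, Ruiz, Varga, Vasquez, Eriksen, Chaudhari and Marchetti, by date of arrival in the capital (earlier first): Dimitriou and Ruiz (1995-02-19) before Varga and Vasquez (1996-04-01) before Eriksen (1997-06-14) before Chaudhari (2002-07-01) before Marchetti (2004-07-04).
Dimitriou and Ruiz are each High Commissioner, so the next rule applies.
Among Dimitriou and Ruiz, by date of presenting credentials (earlier first): Dimitriou (2020-02-25) before Ruiz (2020-07-07).
Varga and Vasquez are each High Commissioner, so the next rule applies.
Among Varga and Vasquez, by date of presenting credentials (earlier first): Varga (1997-04-15) before Vasquez (1998-09-28).
Full order: Farouk, Kowalski, Marino, Dimitriou, Ruiz, Varga, Vasquez, Eriksen, Chaudhari, Marchetti.

Farouk, Kowalski, Marino, Dimitriou, Ruiz, Varga, Vasquez, Eriksen, Chaudhari, Marchetti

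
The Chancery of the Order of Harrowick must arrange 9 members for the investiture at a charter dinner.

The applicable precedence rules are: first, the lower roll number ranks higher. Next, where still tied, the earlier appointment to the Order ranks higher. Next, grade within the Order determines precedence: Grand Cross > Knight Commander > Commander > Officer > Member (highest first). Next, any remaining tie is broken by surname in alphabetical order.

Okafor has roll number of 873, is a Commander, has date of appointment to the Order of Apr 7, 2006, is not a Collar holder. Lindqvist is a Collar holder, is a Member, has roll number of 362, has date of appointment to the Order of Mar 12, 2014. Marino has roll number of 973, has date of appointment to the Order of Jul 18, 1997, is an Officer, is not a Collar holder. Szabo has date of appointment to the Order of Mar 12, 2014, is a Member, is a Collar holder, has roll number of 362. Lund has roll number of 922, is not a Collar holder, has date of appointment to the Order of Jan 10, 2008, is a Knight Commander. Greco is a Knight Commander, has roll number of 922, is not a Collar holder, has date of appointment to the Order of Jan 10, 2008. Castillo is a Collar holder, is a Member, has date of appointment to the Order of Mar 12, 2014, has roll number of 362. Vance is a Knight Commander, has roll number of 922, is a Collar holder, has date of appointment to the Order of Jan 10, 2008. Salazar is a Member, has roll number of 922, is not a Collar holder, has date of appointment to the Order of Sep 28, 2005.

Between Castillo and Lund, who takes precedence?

By roll number (lower first): Castillo, Lindqvist and Szabo (each 362); then Okafor (873); then Salazar, Greco, Lund and Vance (each 922); then Marino (973).
Castillo, Lindqvist and Szabo all have date of appointment to the Order Mar 12, 2014, so the next rule applies.
Castillo, Lindqvist and Szabo are each Member, so the next rule applies.
Among Castillo, Lindqvist and Szabo, alphabetically by surname: Castillo before Lindqvist before Szabo.
Among Salazar, Greco, Lund and Vance, by date of appointment to the Order (earlier first): Salazar (Sep 28, 2005) before Greco, Lund and Vance (Jan 10, 2008).
Greco, Lund and Vance are each Knight Commander, so the next rule applies.
Among Greco, Lund and Vance, alphabetically by surname: Greco before Lund before Vance.
So Castillo takes precedence.

Castillo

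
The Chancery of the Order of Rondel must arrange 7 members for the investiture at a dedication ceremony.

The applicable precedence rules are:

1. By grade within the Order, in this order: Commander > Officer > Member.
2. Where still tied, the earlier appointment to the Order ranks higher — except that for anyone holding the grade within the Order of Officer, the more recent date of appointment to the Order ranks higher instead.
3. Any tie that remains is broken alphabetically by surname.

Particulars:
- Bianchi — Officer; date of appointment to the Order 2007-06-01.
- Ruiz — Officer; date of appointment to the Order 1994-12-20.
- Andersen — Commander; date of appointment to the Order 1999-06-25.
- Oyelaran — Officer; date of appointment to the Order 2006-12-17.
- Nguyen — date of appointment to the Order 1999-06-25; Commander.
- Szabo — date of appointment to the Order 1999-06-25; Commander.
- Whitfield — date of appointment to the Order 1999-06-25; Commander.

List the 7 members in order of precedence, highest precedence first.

By grade within the Order: Andersen, Nguyen, Szabo and Whitfield (Commander); then Bianchi, Oyelaran and Ruiz (Officer).
Andersen, Nguyen, Szabo and Whitfield all have date of appointment to the Order 1999-06-25, so the next rule applies.
Among Andersen, Nguyen, Szabo and Whitfield, alphabetically by surname: Andersen before Nguyen before Szabo before Whitfield.
Among Bianchi, Oyelaran and Ruiz, by date of appointment to the Order (later first) (reversed rule for this group): Bianchi (2007-06-01) before Oyelaran (2006-12-17) before Ruiz (1994-12-20).
Full order: Andersen, Nguyen, Szabo, Whitfield, Bianchi, Oyelaran, Ruiz.

Andersen, Nguyen, Szabo, Whitfield, Bianchi, Oyelaran, Ruiz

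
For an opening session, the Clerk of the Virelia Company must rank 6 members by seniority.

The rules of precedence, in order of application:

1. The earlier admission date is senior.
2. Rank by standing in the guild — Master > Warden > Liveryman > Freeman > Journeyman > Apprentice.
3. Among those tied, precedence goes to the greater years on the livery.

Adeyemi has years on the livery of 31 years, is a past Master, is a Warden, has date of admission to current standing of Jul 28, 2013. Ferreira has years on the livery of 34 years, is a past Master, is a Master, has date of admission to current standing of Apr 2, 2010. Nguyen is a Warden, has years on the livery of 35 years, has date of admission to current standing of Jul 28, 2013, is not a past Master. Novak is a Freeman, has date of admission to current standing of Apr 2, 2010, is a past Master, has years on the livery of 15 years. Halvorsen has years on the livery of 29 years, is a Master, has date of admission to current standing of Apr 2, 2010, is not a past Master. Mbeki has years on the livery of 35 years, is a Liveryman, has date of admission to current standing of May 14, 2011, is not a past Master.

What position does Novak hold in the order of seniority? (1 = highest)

By date of admission to current standing (earlier first): Ferreira, Halvorsen and Novak (each Apr 2, 2010); then Mbeki (May 14, 2011); then Nguyen and Adeyemi (both Jul 28, 2013).
Among Ferreira, Halvorsen and Novak, by standing in the guild: Ferreira and Halvorsen (Master) before Novak (Freeman).
Among Ferreira and Halvorsen, by years on the livery (higher first): Ferreira (34 years) before Halvorsen (29 years).
Nguyen and Adeyemi are each Warden, so the next rule applies.
Among Nguyen and Adeyemi, by years on the livery (higher first): Nguyen (35 years) before Adeyemi (31 years).
Order: Ferreira, Halvorsen, Novak, Mbeki, Nguyen, Adeyemi. So position 3.

3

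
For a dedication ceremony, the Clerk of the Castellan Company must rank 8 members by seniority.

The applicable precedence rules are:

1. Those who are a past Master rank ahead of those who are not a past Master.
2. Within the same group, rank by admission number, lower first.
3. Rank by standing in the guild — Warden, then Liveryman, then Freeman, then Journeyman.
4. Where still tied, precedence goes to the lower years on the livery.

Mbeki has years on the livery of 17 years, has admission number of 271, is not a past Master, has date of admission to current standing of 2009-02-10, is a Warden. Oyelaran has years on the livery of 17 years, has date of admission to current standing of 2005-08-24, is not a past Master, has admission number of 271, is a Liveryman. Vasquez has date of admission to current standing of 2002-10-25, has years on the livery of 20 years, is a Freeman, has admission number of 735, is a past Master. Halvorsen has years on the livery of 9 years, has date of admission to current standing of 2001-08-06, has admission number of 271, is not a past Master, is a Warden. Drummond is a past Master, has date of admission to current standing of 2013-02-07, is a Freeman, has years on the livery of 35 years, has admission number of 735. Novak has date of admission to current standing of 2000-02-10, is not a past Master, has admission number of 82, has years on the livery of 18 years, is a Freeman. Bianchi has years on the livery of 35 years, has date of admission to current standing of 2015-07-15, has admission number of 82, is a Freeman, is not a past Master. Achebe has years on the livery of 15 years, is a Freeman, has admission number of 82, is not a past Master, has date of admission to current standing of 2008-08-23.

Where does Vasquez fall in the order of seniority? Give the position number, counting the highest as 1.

By the first rule: Vasquez and Drummond (both a past Master); then Achebe, Novak, Bianchi, Halvorsen, Mbeki and Oyelaran (each not a past Master).
Vasquez and Drummond both have admission number 735, so the next rule applies.
Vasquez and Drummond are each Freeman, so the next rule applies.
Among Vasquez and Drummond, by years on the livery (lower first): Vasquez (20 years) before Drummond (35 years).
Among Achebe, Novak, Bianchi, Halvorsen, Mbeki and Oyelaran, by admission number (lower first): Achebe, Novak and Bianchi (82) before Halvorsen, Mbeki and Oyelaran (271).
Achebe, Novak and Bianchi are each Freeman, so the next rule applies.
Among Achebe, Novak and Bianchi, by years on the livery (lower first): Achebe (15 years) before Novak (18 years) before Bianchi (35 years).
Among Halvorsen, Mbeki and Oyelaran, by standing in the guild: Halvorsen and Mbeki (Warden) before Oyelaran (Liveryman).
Among Halvorsen and Mbeki, by years on the livery (lower first): Halvorsen (9 years) before Mbeki (17 years).
Order: Vasquez, Drummond, Achebe, Novak, Bianchi, Halvorsen, Mbeki, Oyelaran. So position 1.

1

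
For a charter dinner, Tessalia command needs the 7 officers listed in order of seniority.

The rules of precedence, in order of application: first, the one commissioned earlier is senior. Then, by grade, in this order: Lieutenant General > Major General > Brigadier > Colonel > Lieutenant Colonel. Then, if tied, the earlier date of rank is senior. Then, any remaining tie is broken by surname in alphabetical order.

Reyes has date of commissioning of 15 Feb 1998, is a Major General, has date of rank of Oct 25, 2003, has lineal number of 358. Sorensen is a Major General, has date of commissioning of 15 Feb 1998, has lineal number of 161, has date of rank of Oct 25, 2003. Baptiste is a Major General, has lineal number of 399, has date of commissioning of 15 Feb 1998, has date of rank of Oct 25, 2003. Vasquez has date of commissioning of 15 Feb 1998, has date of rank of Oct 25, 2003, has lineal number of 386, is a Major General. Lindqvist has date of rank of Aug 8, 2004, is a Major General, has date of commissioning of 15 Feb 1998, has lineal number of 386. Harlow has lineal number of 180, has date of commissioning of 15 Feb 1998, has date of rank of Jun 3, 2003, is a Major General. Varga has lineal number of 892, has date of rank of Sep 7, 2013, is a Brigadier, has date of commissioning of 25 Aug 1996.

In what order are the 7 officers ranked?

Varga, Harlow, Baptiste, Reyes, Sorensen, Vasquez, Lindqvist

By date of commissioning (earlier first): Varga (25 Aug 1996); then Harlow, Baptiste, Reyes, Sorensen, Vasquez and Lindqvist (each 15 Feb 1998).
Harlow, Baptiste, Reyes, Sorensen, Vasquez and Lindqvist are each Major General, so the next rule applies.
Among Harlow, Baptiste, Reyes, Sorensen, Vasquez and Lindqvist, by date of rank (earlier first): Harlow (Jun 3, 2003) before Baptiste, Reyes, Sorensen and Vasquez (Oct 25, 2003) before Lindqvist (Aug 8, 2004).
Among Baptiste, Reyes, Sorensen and Vasquez, alphabetically by surname: Baptiste before Reyes before Sorensen before Vasquez.
Full order: Varga, Harlow, Baptiste, Reyes, Sorensen, Vasquez, Lindqvist.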